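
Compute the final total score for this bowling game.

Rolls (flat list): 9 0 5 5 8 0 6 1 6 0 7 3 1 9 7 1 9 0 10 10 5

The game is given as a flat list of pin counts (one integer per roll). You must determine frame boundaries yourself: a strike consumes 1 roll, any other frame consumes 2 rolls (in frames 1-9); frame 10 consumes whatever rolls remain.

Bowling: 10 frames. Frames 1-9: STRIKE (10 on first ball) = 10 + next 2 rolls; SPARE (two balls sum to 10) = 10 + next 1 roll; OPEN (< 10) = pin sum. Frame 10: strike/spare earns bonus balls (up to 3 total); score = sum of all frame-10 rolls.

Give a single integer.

Frame 1: OPEN (9+0=9). Cumulative: 9
Frame 2: SPARE (5+5=10). 10 + next roll (8) = 18. Cumulative: 27
Frame 3: OPEN (8+0=8). Cumulative: 35
Frame 4: OPEN (6+1=7). Cumulative: 42
Frame 5: OPEN (6+0=6). Cumulative: 48
Frame 6: SPARE (7+3=10). 10 + next roll (1) = 11. Cumulative: 59
Frame 7: SPARE (1+9=10). 10 + next roll (7) = 17. Cumulative: 76
Frame 8: OPEN (7+1=8). Cumulative: 84
Frame 9: OPEN (9+0=9). Cumulative: 93
Frame 10: STRIKE. Sum of all frame-10 rolls (10+10+5) = 25. Cumulative: 118

Answer: 118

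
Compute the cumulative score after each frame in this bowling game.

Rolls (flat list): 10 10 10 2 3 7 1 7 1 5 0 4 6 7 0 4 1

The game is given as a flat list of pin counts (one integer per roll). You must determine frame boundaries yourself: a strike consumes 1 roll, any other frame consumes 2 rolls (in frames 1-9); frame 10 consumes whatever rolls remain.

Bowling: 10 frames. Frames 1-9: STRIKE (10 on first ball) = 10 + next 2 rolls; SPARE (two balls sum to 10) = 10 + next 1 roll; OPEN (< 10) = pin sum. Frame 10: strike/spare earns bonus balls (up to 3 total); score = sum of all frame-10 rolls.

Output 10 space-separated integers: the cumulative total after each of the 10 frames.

Frame 1: STRIKE. 10 + next two rolls (10+10) = 30. Cumulative: 30
Frame 2: STRIKE. 10 + next two rolls (10+2) = 22. Cumulative: 52
Frame 3: STRIKE. 10 + next two rolls (2+3) = 15. Cumulative: 67
Frame 4: OPEN (2+3=5). Cumulative: 72
Frame 5: OPEN (7+1=8). Cumulative: 80
Frame 6: OPEN (7+1=8). Cumulative: 88
Frame 7: OPEN (5+0=5). Cumulative: 93
Frame 8: SPARE (4+6=10). 10 + next roll (7) = 17. Cumulative: 110
Frame 9: OPEN (7+0=7). Cumulative: 117
Frame 10: OPEN. Sum of all frame-10 rolls (4+1) = 5. Cumulative: 122

Answer: 30 52 67 72 80 88 93 110 117 122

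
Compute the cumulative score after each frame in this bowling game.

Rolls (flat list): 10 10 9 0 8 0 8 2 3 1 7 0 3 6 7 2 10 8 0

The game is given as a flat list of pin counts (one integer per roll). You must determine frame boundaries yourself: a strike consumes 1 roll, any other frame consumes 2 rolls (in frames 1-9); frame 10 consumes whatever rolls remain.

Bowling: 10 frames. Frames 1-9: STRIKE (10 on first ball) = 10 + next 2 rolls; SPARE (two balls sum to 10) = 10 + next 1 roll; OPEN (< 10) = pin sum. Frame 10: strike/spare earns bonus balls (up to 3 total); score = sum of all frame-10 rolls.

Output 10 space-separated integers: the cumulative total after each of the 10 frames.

Frame 1: STRIKE. 10 + next two rolls (10+9) = 29. Cumulative: 29
Frame 2: STRIKE. 10 + next two rolls (9+0) = 19. Cumulative: 48
Frame 3: OPEN (9+0=9). Cumulative: 57
Frame 4: OPEN (8+0=8). Cumulative: 65
Frame 5: SPARE (8+2=10). 10 + next roll (3) = 13. Cumulative: 78
Frame 6: OPEN (3+1=4). Cumulative: 82
Frame 7: OPEN (7+0=7). Cumulative: 89
Frame 8: OPEN (3+6=9). Cumulative: 98
Frame 9: OPEN (7+2=9). Cumulative: 107
Frame 10: STRIKE. Sum of all frame-10 rolls (10+8+0) = 18. Cumulative: 125

Answer: 29 48 57 65 78 82 89 98 107 125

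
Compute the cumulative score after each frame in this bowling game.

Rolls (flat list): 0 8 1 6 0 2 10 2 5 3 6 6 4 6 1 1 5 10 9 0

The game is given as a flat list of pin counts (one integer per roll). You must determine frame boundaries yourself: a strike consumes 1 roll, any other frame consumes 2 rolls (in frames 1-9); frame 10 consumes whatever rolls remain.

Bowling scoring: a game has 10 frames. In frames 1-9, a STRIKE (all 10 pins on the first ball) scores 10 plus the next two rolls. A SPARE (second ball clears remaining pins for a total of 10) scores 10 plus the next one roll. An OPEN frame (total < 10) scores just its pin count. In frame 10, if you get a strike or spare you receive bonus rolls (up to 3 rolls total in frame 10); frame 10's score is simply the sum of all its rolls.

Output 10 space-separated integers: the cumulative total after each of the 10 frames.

Answer: 8 15 17 34 41 50 66 73 79 98

Derivation:
Frame 1: OPEN (0+8=8). Cumulative: 8
Frame 2: OPEN (1+6=7). Cumulative: 15
Frame 3: OPEN (0+2=2). Cumulative: 17
Frame 4: STRIKE. 10 + next two rolls (2+5) = 17. Cumulative: 34
Frame 5: OPEN (2+5=7). Cumulative: 41
Frame 6: OPEN (3+6=9). Cumulative: 50
Frame 7: SPARE (6+4=10). 10 + next roll (6) = 16. Cumulative: 66
Frame 8: OPEN (6+1=7). Cumulative: 73
Frame 9: OPEN (1+5=6). Cumulative: 79
Frame 10: STRIKE. Sum of all frame-10 rolls (10+9+0) = 19. Cumulative: 98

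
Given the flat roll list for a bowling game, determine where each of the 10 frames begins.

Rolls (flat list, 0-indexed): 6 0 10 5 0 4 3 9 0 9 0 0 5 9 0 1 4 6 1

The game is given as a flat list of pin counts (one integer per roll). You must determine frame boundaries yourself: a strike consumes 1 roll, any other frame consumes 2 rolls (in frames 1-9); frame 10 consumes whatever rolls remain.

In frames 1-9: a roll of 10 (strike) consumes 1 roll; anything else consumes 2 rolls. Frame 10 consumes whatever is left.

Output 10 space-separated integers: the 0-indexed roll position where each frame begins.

Frame 1 starts at roll index 0: rolls=6,0 (sum=6), consumes 2 rolls
Frame 2 starts at roll index 2: roll=10 (strike), consumes 1 roll
Frame 3 starts at roll index 3: rolls=5,0 (sum=5), consumes 2 rolls
Frame 4 starts at roll index 5: rolls=4,3 (sum=7), consumes 2 rolls
Frame 5 starts at roll index 7: rolls=9,0 (sum=9), consumes 2 rolls
Frame 6 starts at roll index 9: rolls=9,0 (sum=9), consumes 2 rolls
Frame 7 starts at roll index 11: rolls=0,5 (sum=5), consumes 2 rolls
Frame 8 starts at roll index 13: rolls=9,0 (sum=9), consumes 2 rolls
Frame 9 starts at roll index 15: rolls=1,4 (sum=5), consumes 2 rolls
Frame 10 starts at roll index 17: 2 remaining rolls

Answer: 0 2 3 5 7 9 11 13 15 17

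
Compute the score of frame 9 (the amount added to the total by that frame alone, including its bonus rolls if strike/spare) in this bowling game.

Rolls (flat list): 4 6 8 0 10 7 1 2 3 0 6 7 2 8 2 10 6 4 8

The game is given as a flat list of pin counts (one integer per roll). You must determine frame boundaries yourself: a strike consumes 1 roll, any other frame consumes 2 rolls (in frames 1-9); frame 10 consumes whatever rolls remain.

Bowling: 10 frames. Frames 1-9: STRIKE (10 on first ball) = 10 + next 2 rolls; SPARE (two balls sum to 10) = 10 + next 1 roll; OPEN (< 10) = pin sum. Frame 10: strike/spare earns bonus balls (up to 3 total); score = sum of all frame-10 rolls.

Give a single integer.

Answer: 20

Derivation:
Frame 1: SPARE (4+6=10). 10 + next roll (8) = 18. Cumulative: 18
Frame 2: OPEN (8+0=8). Cumulative: 26
Frame 3: STRIKE. 10 + next two rolls (7+1) = 18. Cumulative: 44
Frame 4: OPEN (7+1=8). Cumulative: 52
Frame 5: OPEN (2+3=5). Cumulative: 57
Frame 6: OPEN (0+6=6). Cumulative: 63
Frame 7: OPEN (7+2=9). Cumulative: 72
Frame 8: SPARE (8+2=10). 10 + next roll (10) = 20. Cumulative: 92
Frame 9: STRIKE. 10 + next two rolls (6+4) = 20. Cumulative: 112
Frame 10: SPARE. Sum of all frame-10 rolls (6+4+8) = 18. Cumulative: 130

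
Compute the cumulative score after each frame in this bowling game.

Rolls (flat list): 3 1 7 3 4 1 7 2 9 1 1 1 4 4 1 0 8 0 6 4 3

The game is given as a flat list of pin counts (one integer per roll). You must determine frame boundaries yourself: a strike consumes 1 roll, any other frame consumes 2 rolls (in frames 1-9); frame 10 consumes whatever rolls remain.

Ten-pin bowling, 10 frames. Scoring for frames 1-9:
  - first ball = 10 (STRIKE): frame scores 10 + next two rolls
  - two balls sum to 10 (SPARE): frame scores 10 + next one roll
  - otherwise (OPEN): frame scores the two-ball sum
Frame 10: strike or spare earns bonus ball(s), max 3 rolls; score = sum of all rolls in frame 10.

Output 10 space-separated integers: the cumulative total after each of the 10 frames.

Answer: 4 18 23 32 43 45 53 54 62 75

Derivation:
Frame 1: OPEN (3+1=4). Cumulative: 4
Frame 2: SPARE (7+3=10). 10 + next roll (4) = 14. Cumulative: 18
Frame 3: OPEN (4+1=5). Cumulative: 23
Frame 4: OPEN (7+2=9). Cumulative: 32
Frame 5: SPARE (9+1=10). 10 + next roll (1) = 11. Cumulative: 43
Frame 6: OPEN (1+1=2). Cumulative: 45
Frame 7: OPEN (4+4=8). Cumulative: 53
Frame 8: OPEN (1+0=1). Cumulative: 54
Frame 9: OPEN (8+0=8). Cumulative: 62
Frame 10: SPARE. Sum of all frame-10 rolls (6+4+3) = 13. Cumulative: 75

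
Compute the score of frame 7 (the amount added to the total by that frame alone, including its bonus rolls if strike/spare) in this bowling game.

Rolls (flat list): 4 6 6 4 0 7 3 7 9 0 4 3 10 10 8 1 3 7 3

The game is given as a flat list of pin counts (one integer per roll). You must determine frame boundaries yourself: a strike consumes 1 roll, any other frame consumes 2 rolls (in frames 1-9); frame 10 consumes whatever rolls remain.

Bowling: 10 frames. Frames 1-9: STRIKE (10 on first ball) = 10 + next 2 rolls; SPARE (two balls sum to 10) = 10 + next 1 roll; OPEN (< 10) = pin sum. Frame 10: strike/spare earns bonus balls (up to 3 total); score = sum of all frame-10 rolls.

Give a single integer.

Answer: 28

Derivation:
Frame 1: SPARE (4+6=10). 10 + next roll (6) = 16. Cumulative: 16
Frame 2: SPARE (6+4=10). 10 + next roll (0) = 10. Cumulative: 26
Frame 3: OPEN (0+7=7). Cumulative: 33
Frame 4: SPARE (3+7=10). 10 + next roll (9) = 19. Cumulative: 52
Frame 5: OPEN (9+0=9). Cumulative: 61
Frame 6: OPEN (4+3=7). Cumulative: 68
Frame 7: STRIKE. 10 + next two rolls (10+8) = 28. Cumulative: 96
Frame 8: STRIKE. 10 + next two rolls (8+1) = 19. Cumulative: 115
Frame 9: OPEN (8+1=9). Cumulative: 124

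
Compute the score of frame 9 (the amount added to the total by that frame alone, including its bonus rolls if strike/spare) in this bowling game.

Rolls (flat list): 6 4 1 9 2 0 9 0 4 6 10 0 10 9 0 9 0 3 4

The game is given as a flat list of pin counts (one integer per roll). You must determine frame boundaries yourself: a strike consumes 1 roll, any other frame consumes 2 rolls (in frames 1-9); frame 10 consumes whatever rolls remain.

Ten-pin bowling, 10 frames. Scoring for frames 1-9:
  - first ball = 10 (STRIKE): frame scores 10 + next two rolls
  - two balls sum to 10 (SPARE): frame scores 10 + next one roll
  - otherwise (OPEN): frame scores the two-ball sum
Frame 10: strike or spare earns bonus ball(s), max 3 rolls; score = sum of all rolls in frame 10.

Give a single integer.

Frame 1: SPARE (6+4=10). 10 + next roll (1) = 11. Cumulative: 11
Frame 2: SPARE (1+9=10). 10 + next roll (2) = 12. Cumulative: 23
Frame 3: OPEN (2+0=2). Cumulative: 25
Frame 4: OPEN (9+0=9). Cumulative: 34
Frame 5: SPARE (4+6=10). 10 + next roll (10) = 20. Cumulative: 54
Frame 6: STRIKE. 10 + next two rolls (0+10) = 20. Cumulative: 74
Frame 7: SPARE (0+10=10). 10 + next roll (9) = 19. Cumulative: 93
Frame 8: OPEN (9+0=9). Cumulative: 102
Frame 9: OPEN (9+0=9). Cumulative: 111
Frame 10: OPEN. Sum of all frame-10 rolls (3+4) = 7. Cumulative: 118

Answer: 9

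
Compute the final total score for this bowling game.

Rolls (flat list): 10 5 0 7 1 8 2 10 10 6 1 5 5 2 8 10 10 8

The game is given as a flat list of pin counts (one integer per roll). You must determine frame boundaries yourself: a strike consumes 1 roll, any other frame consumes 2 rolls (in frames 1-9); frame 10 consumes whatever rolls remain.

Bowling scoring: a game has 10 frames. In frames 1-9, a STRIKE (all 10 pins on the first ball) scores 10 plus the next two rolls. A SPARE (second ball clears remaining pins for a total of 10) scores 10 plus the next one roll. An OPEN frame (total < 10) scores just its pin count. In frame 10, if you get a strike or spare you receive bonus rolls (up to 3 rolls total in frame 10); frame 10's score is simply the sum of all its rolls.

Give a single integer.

Answer: 158

Derivation:
Frame 1: STRIKE. 10 + next two rolls (5+0) = 15. Cumulative: 15
Frame 2: OPEN (5+0=5). Cumulative: 20
Frame 3: OPEN (7+1=8). Cumulative: 28
Frame 4: SPARE (8+2=10). 10 + next roll (10) = 20. Cumulative: 48
Frame 5: STRIKE. 10 + next two rolls (10+6) = 26. Cumulative: 74
Frame 6: STRIKE. 10 + next two rolls (6+1) = 17. Cumulative: 91
Frame 7: OPEN (6+1=7). Cumulative: 98
Frame 8: SPARE (5+5=10). 10 + next roll (2) = 12. Cumulative: 110
Frame 9: SPARE (2+8=10). 10 + next roll (10) = 20. Cumulative: 130
Frame 10: STRIKE. Sum of all frame-10 rolls (10+10+8) = 28. Cumulative: 158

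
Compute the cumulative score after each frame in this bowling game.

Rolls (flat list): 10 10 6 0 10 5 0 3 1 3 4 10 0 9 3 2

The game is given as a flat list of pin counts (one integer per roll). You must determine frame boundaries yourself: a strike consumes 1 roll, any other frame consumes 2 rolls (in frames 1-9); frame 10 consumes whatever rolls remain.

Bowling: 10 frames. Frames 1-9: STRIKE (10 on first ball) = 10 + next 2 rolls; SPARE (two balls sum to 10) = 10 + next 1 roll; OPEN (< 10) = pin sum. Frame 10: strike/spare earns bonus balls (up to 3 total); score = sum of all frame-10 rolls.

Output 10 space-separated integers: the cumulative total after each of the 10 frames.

Answer: 26 42 48 63 68 72 79 98 107 112

Derivation:
Frame 1: STRIKE. 10 + next two rolls (10+6) = 26. Cumulative: 26
Frame 2: STRIKE. 10 + next two rolls (6+0) = 16. Cumulative: 42
Frame 3: OPEN (6+0=6). Cumulative: 48
Frame 4: STRIKE. 10 + next two rolls (5+0) = 15. Cumulative: 63
Frame 5: OPEN (5+0=5). Cumulative: 68
Frame 6: OPEN (3+1=4). Cumulative: 72
Frame 7: OPEN (3+4=7). Cumulative: 79
Frame 8: STRIKE. 10 + next two rolls (0+9) = 19. Cumulative: 98
Frame 9: OPEN (0+9=9). Cumulative: 107
Frame 10: OPEN. Sum of all frame-10 rolls (3+2) = 5. Cumulative: 112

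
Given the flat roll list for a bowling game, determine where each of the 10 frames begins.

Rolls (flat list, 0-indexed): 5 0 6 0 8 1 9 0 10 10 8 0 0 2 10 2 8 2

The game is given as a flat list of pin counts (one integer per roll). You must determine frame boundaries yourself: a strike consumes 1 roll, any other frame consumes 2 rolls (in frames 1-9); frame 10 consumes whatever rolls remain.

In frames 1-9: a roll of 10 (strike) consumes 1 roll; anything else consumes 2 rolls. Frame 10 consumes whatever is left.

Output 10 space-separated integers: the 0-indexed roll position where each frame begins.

Frame 1 starts at roll index 0: rolls=5,0 (sum=5), consumes 2 rolls
Frame 2 starts at roll index 2: rolls=6,0 (sum=6), consumes 2 rolls
Frame 3 starts at roll index 4: rolls=8,1 (sum=9), consumes 2 rolls
Frame 4 starts at roll index 6: rolls=9,0 (sum=9), consumes 2 rolls
Frame 5 starts at roll index 8: roll=10 (strike), consumes 1 roll
Frame 6 starts at roll index 9: roll=10 (strike), consumes 1 roll
Frame 7 starts at roll index 10: rolls=8,0 (sum=8), consumes 2 rolls
Frame 8 starts at roll index 12: rolls=0,2 (sum=2), consumes 2 rolls
Frame 9 starts at roll index 14: roll=10 (strike), consumes 1 roll
Frame 10 starts at roll index 15: 3 remaining rolls

Answer: 0 2 4 6 8 9 10 12 14 15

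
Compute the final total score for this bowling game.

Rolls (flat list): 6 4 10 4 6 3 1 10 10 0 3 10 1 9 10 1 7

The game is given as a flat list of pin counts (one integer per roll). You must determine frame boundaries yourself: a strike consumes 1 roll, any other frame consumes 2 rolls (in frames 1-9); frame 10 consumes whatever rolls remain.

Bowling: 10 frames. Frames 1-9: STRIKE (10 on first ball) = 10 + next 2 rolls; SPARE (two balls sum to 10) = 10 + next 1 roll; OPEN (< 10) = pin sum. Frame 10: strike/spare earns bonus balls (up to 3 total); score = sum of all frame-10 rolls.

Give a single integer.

Frame 1: SPARE (6+4=10). 10 + next roll (10) = 20. Cumulative: 20
Frame 2: STRIKE. 10 + next two rolls (4+6) = 20. Cumulative: 40
Frame 3: SPARE (4+6=10). 10 + next roll (3) = 13. Cumulative: 53
Frame 4: OPEN (3+1=4). Cumulative: 57
Frame 5: STRIKE. 10 + next two rolls (10+0) = 20. Cumulative: 77
Frame 6: STRIKE. 10 + next two rolls (0+3) = 13. Cumulative: 90
Frame 7: OPEN (0+3=3). Cumulative: 93
Frame 8: STRIKE. 10 + next two rolls (1+9) = 20. Cumulative: 113
Frame 9: SPARE (1+9=10). 10 + next roll (10) = 20. Cumulative: 133
Frame 10: STRIKE. Sum of all frame-10 rolls (10+1+7) = 18. Cumulative: 151

Answer: 151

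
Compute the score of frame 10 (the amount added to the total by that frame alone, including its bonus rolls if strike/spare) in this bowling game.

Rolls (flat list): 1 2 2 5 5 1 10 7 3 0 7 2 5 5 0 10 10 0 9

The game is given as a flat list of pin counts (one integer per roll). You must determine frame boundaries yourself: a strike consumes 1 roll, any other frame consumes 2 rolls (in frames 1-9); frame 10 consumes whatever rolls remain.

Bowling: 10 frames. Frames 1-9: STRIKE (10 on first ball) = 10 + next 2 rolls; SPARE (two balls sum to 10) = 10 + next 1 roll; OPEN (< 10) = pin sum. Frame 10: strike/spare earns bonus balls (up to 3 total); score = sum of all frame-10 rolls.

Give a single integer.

Frame 1: OPEN (1+2=3). Cumulative: 3
Frame 2: OPEN (2+5=7). Cumulative: 10
Frame 3: OPEN (5+1=6). Cumulative: 16
Frame 4: STRIKE. 10 + next two rolls (7+3) = 20. Cumulative: 36
Frame 5: SPARE (7+3=10). 10 + next roll (0) = 10. Cumulative: 46
Frame 6: OPEN (0+7=7). Cumulative: 53
Frame 7: OPEN (2+5=7). Cumulative: 60
Frame 8: OPEN (5+0=5). Cumulative: 65
Frame 9: STRIKE. 10 + next two rolls (10+0) = 20. Cumulative: 85
Frame 10: STRIKE. Sum of all frame-10 rolls (10+0+9) = 19. Cumulative: 104

Answer: 19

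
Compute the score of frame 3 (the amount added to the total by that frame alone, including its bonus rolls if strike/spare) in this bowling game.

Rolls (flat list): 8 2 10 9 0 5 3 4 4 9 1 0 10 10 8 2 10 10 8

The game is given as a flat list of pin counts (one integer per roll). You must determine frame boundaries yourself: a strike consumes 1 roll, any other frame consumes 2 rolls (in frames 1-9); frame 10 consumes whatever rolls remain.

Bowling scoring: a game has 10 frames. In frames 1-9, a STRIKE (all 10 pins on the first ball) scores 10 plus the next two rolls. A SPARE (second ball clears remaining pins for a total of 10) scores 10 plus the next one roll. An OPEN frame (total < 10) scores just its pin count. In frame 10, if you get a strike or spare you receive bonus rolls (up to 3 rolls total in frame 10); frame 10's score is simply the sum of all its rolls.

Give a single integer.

Answer: 9

Derivation:
Frame 1: SPARE (8+2=10). 10 + next roll (10) = 20. Cumulative: 20
Frame 2: STRIKE. 10 + next two rolls (9+0) = 19. Cumulative: 39
Frame 3: OPEN (9+0=9). Cumulative: 48
Frame 4: OPEN (5+3=8). Cumulative: 56
Frame 5: OPEN (4+4=8). Cumulative: 64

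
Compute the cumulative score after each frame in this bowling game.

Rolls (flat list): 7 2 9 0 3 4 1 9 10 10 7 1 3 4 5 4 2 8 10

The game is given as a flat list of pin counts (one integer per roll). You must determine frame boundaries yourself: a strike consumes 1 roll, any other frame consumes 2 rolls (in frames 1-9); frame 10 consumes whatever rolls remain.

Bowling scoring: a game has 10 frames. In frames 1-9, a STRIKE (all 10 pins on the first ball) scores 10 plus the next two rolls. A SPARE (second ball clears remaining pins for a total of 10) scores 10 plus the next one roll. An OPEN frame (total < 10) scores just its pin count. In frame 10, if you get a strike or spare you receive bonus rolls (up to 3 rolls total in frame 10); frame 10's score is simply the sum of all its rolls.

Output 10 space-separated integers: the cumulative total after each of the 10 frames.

Frame 1: OPEN (7+2=9). Cumulative: 9
Frame 2: OPEN (9+0=9). Cumulative: 18
Frame 3: OPEN (3+4=7). Cumulative: 25
Frame 4: SPARE (1+9=10). 10 + next roll (10) = 20. Cumulative: 45
Frame 5: STRIKE. 10 + next two rolls (10+7) = 27. Cumulative: 72
Frame 6: STRIKE. 10 + next two rolls (7+1) = 18. Cumulative: 90
Frame 7: OPEN (7+1=8). Cumulative: 98
Frame 8: OPEN (3+4=7). Cumulative: 105
Frame 9: OPEN (5+4=9). Cumulative: 114
Frame 10: SPARE. Sum of all frame-10 rolls (2+8+10) = 20. Cumulative: 134

Answer: 9 18 25 45 72 90 98 105 114 134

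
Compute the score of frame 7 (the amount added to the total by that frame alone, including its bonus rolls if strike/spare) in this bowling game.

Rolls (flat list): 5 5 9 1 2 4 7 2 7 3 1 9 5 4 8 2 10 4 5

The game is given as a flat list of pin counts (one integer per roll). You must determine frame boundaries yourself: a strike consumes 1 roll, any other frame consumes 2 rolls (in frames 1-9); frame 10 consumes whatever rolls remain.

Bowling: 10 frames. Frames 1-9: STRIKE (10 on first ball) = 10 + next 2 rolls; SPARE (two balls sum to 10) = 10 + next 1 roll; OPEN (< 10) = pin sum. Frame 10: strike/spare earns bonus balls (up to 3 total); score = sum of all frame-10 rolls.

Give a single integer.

Frame 1: SPARE (5+5=10). 10 + next roll (9) = 19. Cumulative: 19
Frame 2: SPARE (9+1=10). 10 + next roll (2) = 12. Cumulative: 31
Frame 3: OPEN (2+4=6). Cumulative: 37
Frame 4: OPEN (7+2=9). Cumulative: 46
Frame 5: SPARE (7+3=10). 10 + next roll (1) = 11. Cumulative: 57
Frame 6: SPARE (1+9=10). 10 + next roll (5) = 15. Cumulative: 72
Frame 7: OPEN (5+4=9). Cumulative: 81
Frame 8: SPARE (8+2=10). 10 + next roll (10) = 20. Cumulative: 101
Frame 9: STRIKE. 10 + next two rolls (4+5) = 19. Cumulative: 120

Answer: 9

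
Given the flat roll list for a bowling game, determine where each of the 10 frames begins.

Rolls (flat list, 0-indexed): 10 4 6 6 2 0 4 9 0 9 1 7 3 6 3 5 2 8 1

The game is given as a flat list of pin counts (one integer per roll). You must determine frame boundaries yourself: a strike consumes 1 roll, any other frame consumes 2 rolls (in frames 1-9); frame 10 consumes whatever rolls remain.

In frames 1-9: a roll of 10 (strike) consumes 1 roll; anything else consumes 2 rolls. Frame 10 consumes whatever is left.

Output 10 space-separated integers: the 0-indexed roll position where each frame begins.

Answer: 0 1 3 5 7 9 11 13 15 17

Derivation:
Frame 1 starts at roll index 0: roll=10 (strike), consumes 1 roll
Frame 2 starts at roll index 1: rolls=4,6 (sum=10), consumes 2 rolls
Frame 3 starts at roll index 3: rolls=6,2 (sum=8), consumes 2 rolls
Frame 4 starts at roll index 5: rolls=0,4 (sum=4), consumes 2 rolls
Frame 5 starts at roll index 7: rolls=9,0 (sum=9), consumes 2 rolls
Frame 6 starts at roll index 9: rolls=9,1 (sum=10), consumes 2 rolls
Frame 7 starts at roll index 11: rolls=7,3 (sum=10), consumes 2 rolls
Frame 8 starts at roll index 13: rolls=6,3 (sum=9), consumes 2 rolls
Frame 9 starts at roll index 15: rolls=5,2 (sum=7), consumes 2 rolls
Frame 10 starts at roll index 17: 2 remaining rolls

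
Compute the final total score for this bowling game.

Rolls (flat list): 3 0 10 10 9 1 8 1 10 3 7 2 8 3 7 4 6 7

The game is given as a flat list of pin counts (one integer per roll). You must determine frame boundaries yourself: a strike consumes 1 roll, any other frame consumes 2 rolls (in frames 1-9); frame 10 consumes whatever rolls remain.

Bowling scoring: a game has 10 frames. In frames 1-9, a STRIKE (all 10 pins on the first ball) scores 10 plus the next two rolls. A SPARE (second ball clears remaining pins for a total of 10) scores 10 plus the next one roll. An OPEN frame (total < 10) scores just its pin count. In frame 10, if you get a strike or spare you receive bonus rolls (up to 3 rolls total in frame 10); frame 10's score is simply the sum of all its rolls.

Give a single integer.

Frame 1: OPEN (3+0=3). Cumulative: 3
Frame 2: STRIKE. 10 + next two rolls (10+9) = 29. Cumulative: 32
Frame 3: STRIKE. 10 + next two rolls (9+1) = 20. Cumulative: 52
Frame 4: SPARE (9+1=10). 10 + next roll (8) = 18. Cumulative: 70
Frame 5: OPEN (8+1=9). Cumulative: 79
Frame 6: STRIKE. 10 + next two rolls (3+7) = 20. Cumulative: 99
Frame 7: SPARE (3+7=10). 10 + next roll (2) = 12. Cumulative: 111
Frame 8: SPARE (2+8=10). 10 + next roll (3) = 13. Cumulative: 124
Frame 9: SPARE (3+7=10). 10 + next roll (4) = 14. Cumulative: 138
Frame 10: SPARE. Sum of all frame-10 rolls (4+6+7) = 17. Cumulative: 155

Answer: 155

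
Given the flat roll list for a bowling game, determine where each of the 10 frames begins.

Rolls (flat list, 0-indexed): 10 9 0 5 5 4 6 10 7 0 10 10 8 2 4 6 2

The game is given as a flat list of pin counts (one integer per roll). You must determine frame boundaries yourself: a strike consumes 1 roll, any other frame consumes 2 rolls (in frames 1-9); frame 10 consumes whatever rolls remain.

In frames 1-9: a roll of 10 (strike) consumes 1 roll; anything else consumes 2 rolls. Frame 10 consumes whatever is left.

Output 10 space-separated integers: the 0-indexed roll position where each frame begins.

Answer: 0 1 3 5 7 8 10 11 12 14

Derivation:
Frame 1 starts at roll index 0: roll=10 (strike), consumes 1 roll
Frame 2 starts at roll index 1: rolls=9,0 (sum=9), consumes 2 rolls
Frame 3 starts at roll index 3: rolls=5,5 (sum=10), consumes 2 rolls
Frame 4 starts at roll index 5: rolls=4,6 (sum=10), consumes 2 rolls
Frame 5 starts at roll index 7: roll=10 (strike), consumes 1 roll
Frame 6 starts at roll index 8: rolls=7,0 (sum=7), consumes 2 rolls
Frame 7 starts at roll index 10: roll=10 (strike), consumes 1 roll
Frame 8 starts at roll index 11: roll=10 (strike), consumes 1 roll
Frame 9 starts at roll index 12: rolls=8,2 (sum=10), consumes 2 rolls
Frame 10 starts at roll index 14: 3 remaining rolls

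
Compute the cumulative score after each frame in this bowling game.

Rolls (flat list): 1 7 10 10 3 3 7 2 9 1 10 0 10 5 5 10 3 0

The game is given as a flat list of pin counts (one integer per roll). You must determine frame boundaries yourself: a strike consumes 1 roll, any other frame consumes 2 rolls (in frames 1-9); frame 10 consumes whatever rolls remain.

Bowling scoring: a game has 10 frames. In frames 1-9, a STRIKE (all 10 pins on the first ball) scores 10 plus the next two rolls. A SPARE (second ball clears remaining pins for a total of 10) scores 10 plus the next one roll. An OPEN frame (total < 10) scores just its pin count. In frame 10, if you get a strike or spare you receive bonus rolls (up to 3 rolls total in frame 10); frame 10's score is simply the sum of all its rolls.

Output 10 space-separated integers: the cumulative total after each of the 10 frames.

Frame 1: OPEN (1+7=8). Cumulative: 8
Frame 2: STRIKE. 10 + next two rolls (10+3) = 23. Cumulative: 31
Frame 3: STRIKE. 10 + next two rolls (3+3) = 16. Cumulative: 47
Frame 4: OPEN (3+3=6). Cumulative: 53
Frame 5: OPEN (7+2=9). Cumulative: 62
Frame 6: SPARE (9+1=10). 10 + next roll (10) = 20. Cumulative: 82
Frame 7: STRIKE. 10 + next two rolls (0+10) = 20. Cumulative: 102
Frame 8: SPARE (0+10=10). 10 + next roll (5) = 15. Cumulative: 117
Frame 9: SPARE (5+5=10). 10 + next roll (10) = 20. Cumulative: 137
Frame 10: STRIKE. Sum of all frame-10 rolls (10+3+0) = 13. Cumulative: 150

Answer: 8 31 47 53 62 82 102 117 137 150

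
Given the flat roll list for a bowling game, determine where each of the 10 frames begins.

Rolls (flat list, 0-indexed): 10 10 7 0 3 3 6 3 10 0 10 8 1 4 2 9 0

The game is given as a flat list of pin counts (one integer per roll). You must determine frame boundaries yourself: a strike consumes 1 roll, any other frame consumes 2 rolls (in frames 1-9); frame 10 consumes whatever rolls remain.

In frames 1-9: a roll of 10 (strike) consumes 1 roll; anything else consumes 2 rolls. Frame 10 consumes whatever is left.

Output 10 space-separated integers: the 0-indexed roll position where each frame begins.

Frame 1 starts at roll index 0: roll=10 (strike), consumes 1 roll
Frame 2 starts at roll index 1: roll=10 (strike), consumes 1 roll
Frame 3 starts at roll index 2: rolls=7,0 (sum=7), consumes 2 rolls
Frame 4 starts at roll index 4: rolls=3,3 (sum=6), consumes 2 rolls
Frame 5 starts at roll index 6: rolls=6,3 (sum=9), consumes 2 rolls
Frame 6 starts at roll index 8: roll=10 (strike), consumes 1 roll
Frame 7 starts at roll index 9: rolls=0,10 (sum=10), consumes 2 rolls
Frame 8 starts at roll index 11: rolls=8,1 (sum=9), consumes 2 rolls
Frame 9 starts at roll index 13: rolls=4,2 (sum=6), consumes 2 rolls
Frame 10 starts at roll index 15: 2 remaining rolls

Answer: 0 1 2 4 6 8 9 11 13 15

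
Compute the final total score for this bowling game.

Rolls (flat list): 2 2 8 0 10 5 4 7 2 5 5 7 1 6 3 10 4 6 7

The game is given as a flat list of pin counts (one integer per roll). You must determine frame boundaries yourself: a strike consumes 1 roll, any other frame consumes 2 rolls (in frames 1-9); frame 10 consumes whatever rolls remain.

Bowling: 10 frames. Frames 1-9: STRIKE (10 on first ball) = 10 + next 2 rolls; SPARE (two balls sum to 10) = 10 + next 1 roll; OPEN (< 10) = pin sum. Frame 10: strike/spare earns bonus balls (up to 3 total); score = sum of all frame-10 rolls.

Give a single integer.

Answer: 120

Derivation:
Frame 1: OPEN (2+2=4). Cumulative: 4
Frame 2: OPEN (8+0=8). Cumulative: 12
Frame 3: STRIKE. 10 + next two rolls (5+4) = 19. Cumulative: 31
Frame 4: OPEN (5+4=9). Cumulative: 40
Frame 5: OPEN (7+2=9). Cumulative: 49
Frame 6: SPARE (5+5=10). 10 + next roll (7) = 17. Cumulative: 66
Frame 7: OPEN (7+1=8). Cumulative: 74
Frame 8: OPEN (6+3=9). Cumulative: 83
Frame 9: STRIKE. 10 + next two rolls (4+6) = 20. Cumulative: 103
Frame 10: SPARE. Sum of all frame-10 rolls (4+6+7) = 17. Cumulative: 120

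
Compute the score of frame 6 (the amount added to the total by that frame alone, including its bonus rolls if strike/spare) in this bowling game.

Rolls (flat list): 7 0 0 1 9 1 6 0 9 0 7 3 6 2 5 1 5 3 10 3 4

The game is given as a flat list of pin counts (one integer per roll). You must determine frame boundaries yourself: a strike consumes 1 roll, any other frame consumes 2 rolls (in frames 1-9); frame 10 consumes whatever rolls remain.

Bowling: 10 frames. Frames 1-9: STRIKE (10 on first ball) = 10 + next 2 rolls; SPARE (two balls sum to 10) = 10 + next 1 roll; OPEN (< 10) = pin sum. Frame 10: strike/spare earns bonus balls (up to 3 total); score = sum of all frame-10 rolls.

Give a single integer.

Frame 1: OPEN (7+0=7). Cumulative: 7
Frame 2: OPEN (0+1=1). Cumulative: 8
Frame 3: SPARE (9+1=10). 10 + next roll (6) = 16. Cumulative: 24
Frame 4: OPEN (6+0=6). Cumulative: 30
Frame 5: OPEN (9+0=9). Cumulative: 39
Frame 6: SPARE (7+3=10). 10 + next roll (6) = 16. Cumulative: 55
Frame 7: OPEN (6+2=8). Cumulative: 63
Frame 8: OPEN (5+1=6). Cumulative: 69

Answer: 16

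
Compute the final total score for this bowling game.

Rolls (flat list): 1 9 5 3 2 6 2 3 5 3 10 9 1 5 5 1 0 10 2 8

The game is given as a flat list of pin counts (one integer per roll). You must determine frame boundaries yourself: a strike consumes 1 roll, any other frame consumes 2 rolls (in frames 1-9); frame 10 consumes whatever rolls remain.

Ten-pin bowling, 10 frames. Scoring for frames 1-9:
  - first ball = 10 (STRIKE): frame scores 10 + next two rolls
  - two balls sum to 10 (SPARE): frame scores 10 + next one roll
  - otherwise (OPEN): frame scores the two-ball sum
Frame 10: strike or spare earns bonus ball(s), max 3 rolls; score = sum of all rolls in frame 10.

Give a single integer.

Frame 1: SPARE (1+9=10). 10 + next roll (5) = 15. Cumulative: 15
Frame 2: OPEN (5+3=8). Cumulative: 23
Frame 3: OPEN (2+6=8). Cumulative: 31
Frame 4: OPEN (2+3=5). Cumulative: 36
Frame 5: OPEN (5+3=8). Cumulative: 44
Frame 6: STRIKE. 10 + next two rolls (9+1) = 20. Cumulative: 64
Frame 7: SPARE (9+1=10). 10 + next roll (5) = 15. Cumulative: 79
Frame 8: SPARE (5+5=10). 10 + next roll (1) = 11. Cumulative: 90
Frame 9: OPEN (1+0=1). Cumulative: 91
Frame 10: STRIKE. Sum of all frame-10 rolls (10+2+8) = 20. Cumulative: 111

Answer: 111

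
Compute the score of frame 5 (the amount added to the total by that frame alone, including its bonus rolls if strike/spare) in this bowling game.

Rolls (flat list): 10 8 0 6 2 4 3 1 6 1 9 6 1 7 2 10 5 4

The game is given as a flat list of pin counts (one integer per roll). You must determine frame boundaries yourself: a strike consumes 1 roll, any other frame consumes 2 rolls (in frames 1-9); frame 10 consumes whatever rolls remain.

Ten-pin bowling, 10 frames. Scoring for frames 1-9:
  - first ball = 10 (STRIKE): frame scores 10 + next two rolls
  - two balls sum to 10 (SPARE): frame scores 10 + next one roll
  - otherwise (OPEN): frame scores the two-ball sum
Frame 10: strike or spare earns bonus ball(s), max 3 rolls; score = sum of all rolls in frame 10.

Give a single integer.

Answer: 7

Derivation:
Frame 1: STRIKE. 10 + next two rolls (8+0) = 18. Cumulative: 18
Frame 2: OPEN (8+0=8). Cumulative: 26
Frame 3: OPEN (6+2=8). Cumulative: 34
Frame 4: OPEN (4+3=7). Cumulative: 41
Frame 5: OPEN (1+6=7). Cumulative: 48
Frame 6: SPARE (1+9=10). 10 + next roll (6) = 16. Cumulative: 64
Frame 7: OPEN (6+1=7). Cumulative: 71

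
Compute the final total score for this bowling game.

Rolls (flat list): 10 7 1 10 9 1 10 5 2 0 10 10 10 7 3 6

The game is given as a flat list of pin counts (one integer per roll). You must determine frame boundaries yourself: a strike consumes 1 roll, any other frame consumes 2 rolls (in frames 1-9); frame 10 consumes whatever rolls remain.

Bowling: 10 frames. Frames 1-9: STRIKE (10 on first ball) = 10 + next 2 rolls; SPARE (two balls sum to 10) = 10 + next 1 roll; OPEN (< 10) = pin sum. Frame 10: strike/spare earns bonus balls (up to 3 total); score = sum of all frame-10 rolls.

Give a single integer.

Answer: 173

Derivation:
Frame 1: STRIKE. 10 + next two rolls (7+1) = 18. Cumulative: 18
Frame 2: OPEN (7+1=8). Cumulative: 26
Frame 3: STRIKE. 10 + next two rolls (9+1) = 20. Cumulative: 46
Frame 4: SPARE (9+1=10). 10 + next roll (10) = 20. Cumulative: 66
Frame 5: STRIKE. 10 + next two rolls (5+2) = 17. Cumulative: 83
Frame 6: OPEN (5+2=7). Cumulative: 90
Frame 7: SPARE (0+10=10). 10 + next roll (10) = 20. Cumulative: 110
Frame 8: STRIKE. 10 + next two rolls (10+7) = 27. Cumulative: 137
Frame 9: STRIKE. 10 + next two rolls (7+3) = 20. Cumulative: 157
Frame 10: SPARE. Sum of all frame-10 rolls (7+3+6) = 16. Cumulative: 173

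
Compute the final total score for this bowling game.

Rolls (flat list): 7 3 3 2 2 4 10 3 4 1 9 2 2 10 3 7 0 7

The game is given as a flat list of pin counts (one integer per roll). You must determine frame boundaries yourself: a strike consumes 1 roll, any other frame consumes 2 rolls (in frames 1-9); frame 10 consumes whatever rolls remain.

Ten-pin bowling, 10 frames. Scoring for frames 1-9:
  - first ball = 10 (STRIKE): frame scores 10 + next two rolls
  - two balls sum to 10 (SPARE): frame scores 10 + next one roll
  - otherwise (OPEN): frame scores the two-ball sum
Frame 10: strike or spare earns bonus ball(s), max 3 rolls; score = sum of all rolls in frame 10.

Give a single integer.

Answer: 101

Derivation:
Frame 1: SPARE (7+3=10). 10 + next roll (3) = 13. Cumulative: 13
Frame 2: OPEN (3+2=5). Cumulative: 18
Frame 3: OPEN (2+4=6). Cumulative: 24
Frame 4: STRIKE. 10 + next two rolls (3+4) = 17. Cumulative: 41
Frame 5: OPEN (3+4=7). Cumulative: 48
Frame 6: SPARE (1+9=10). 10 + next roll (2) = 12. Cumulative: 60
Frame 7: OPEN (2+2=4). Cumulative: 64
Frame 8: STRIKE. 10 + next two rolls (3+7) = 20. Cumulative: 84
Frame 9: SPARE (3+7=10). 10 + next roll (0) = 10. Cumulative: 94
Frame 10: OPEN. Sum of all frame-10 rolls (0+7) = 7. Cumulative: 101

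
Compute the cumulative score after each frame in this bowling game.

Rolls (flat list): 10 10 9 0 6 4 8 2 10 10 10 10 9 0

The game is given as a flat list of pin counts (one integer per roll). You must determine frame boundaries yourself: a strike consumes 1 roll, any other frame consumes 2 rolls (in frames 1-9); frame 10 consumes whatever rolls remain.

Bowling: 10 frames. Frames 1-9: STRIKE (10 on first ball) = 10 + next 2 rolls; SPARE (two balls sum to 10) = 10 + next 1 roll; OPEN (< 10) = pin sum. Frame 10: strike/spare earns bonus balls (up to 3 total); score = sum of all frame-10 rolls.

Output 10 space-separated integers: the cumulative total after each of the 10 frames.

Frame 1: STRIKE. 10 + next two rolls (10+9) = 29. Cumulative: 29
Frame 2: STRIKE. 10 + next two rolls (9+0) = 19. Cumulative: 48
Frame 3: OPEN (9+0=9). Cumulative: 57
Frame 4: SPARE (6+4=10). 10 + next roll (8) = 18. Cumulative: 75
Frame 5: SPARE (8+2=10). 10 + next roll (10) = 20. Cumulative: 95
Frame 6: STRIKE. 10 + next two rolls (10+10) = 30. Cumulative: 125
Frame 7: STRIKE. 10 + next two rolls (10+10) = 30. Cumulative: 155
Frame 8: STRIKE. 10 + next two rolls (10+9) = 29. Cumulative: 184
Frame 9: STRIKE. 10 + next two rolls (9+0) = 19. Cumulative: 203
Frame 10: OPEN. Sum of all frame-10 rolls (9+0) = 9. Cumulative: 212

Answer: 29 48 57 75 95 125 155 184 203 212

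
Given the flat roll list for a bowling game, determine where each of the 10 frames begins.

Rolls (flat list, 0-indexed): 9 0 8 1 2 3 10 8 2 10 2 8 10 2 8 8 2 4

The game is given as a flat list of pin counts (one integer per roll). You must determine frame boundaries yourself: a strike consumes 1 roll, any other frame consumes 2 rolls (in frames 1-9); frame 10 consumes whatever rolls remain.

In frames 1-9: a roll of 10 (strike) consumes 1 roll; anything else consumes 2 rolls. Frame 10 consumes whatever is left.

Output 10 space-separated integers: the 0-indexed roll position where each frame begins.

Answer: 0 2 4 6 7 9 10 12 13 15

Derivation:
Frame 1 starts at roll index 0: rolls=9,0 (sum=9), consumes 2 rolls
Frame 2 starts at roll index 2: rolls=8,1 (sum=9), consumes 2 rolls
Frame 3 starts at roll index 4: rolls=2,3 (sum=5), consumes 2 rolls
Frame 4 starts at roll index 6: roll=10 (strike), consumes 1 roll
Frame 5 starts at roll index 7: rolls=8,2 (sum=10), consumes 2 rolls
Frame 6 starts at roll index 9: roll=10 (strike), consumes 1 roll
Frame 7 starts at roll index 10: rolls=2,8 (sum=10), consumes 2 rolls
Frame 8 starts at roll index 12: roll=10 (strike), consumes 1 roll
Frame 9 starts at roll index 13: rolls=2,8 (sum=10), consumes 2 rolls
Frame 10 starts at roll index 15: 3 remaining rolls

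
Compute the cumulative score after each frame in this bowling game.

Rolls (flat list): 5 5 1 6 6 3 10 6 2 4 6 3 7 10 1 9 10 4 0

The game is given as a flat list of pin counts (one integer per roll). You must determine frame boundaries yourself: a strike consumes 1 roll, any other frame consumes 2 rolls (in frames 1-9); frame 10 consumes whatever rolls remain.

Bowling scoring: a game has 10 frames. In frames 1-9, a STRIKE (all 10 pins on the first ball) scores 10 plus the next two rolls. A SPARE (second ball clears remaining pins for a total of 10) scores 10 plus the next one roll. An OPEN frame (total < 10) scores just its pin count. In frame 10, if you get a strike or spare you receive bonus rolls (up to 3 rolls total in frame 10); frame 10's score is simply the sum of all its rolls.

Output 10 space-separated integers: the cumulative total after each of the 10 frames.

Frame 1: SPARE (5+5=10). 10 + next roll (1) = 11. Cumulative: 11
Frame 2: OPEN (1+6=7). Cumulative: 18
Frame 3: OPEN (6+3=9). Cumulative: 27
Frame 4: STRIKE. 10 + next two rolls (6+2) = 18. Cumulative: 45
Frame 5: OPEN (6+2=8). Cumulative: 53
Frame 6: SPARE (4+6=10). 10 + next roll (3) = 13. Cumulative: 66
Frame 7: SPARE (3+7=10). 10 + next roll (10) = 20. Cumulative: 86
Frame 8: STRIKE. 10 + next two rolls (1+9) = 20. Cumulative: 106
Frame 9: SPARE (1+9=10). 10 + next roll (10) = 20. Cumulative: 126
Frame 10: STRIKE. Sum of all frame-10 rolls (10+4+0) = 14. Cumulative: 140

Answer: 11 18 27 45 53 66 86 106 126 140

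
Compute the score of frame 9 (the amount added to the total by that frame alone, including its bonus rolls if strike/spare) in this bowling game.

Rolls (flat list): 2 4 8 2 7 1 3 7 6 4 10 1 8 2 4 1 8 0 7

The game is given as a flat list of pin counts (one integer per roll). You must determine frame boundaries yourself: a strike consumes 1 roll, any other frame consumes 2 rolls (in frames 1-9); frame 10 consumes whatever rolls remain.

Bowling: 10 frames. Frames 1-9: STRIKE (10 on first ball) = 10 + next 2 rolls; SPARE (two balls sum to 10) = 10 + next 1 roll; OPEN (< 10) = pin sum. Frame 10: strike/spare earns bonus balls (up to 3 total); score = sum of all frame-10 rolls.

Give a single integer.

Frame 1: OPEN (2+4=6). Cumulative: 6
Frame 2: SPARE (8+2=10). 10 + next roll (7) = 17. Cumulative: 23
Frame 3: OPEN (7+1=8). Cumulative: 31
Frame 4: SPARE (3+7=10). 10 + next roll (6) = 16. Cumulative: 47
Frame 5: SPARE (6+4=10). 10 + next roll (10) = 20. Cumulative: 67
Frame 6: STRIKE. 10 + next two rolls (1+8) = 19. Cumulative: 86
Frame 7: OPEN (1+8=9). Cumulative: 95
Frame 8: OPEN (2+4=6). Cumulative: 101
Frame 9: OPEN (1+8=9). Cumulative: 110
Frame 10: OPEN. Sum of all frame-10 rolls (0+7) = 7. Cumulative: 117

Answer: 9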